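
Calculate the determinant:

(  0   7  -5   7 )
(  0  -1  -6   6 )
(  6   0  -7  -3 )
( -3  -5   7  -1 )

The determinant is -684.

Expand along column 1 (it has 2 zeros):
  + (6) · M_31   where M_31 = det([7 -5 7; -1 -6 6; -5 7 -1]) = -356
  − (-3) · M_41   where M_41 = det([7 -5 7; -1 -6 6; 0 -7 -3]) = 484
det = (+1)·(6)·(-356) + (-1)·(-3)·(484) = -684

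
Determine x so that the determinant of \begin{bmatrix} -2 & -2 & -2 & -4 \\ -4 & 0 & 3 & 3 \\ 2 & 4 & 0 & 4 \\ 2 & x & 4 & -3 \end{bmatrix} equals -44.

Expanding along the column containing x, det(A) is linear in x: det(A) = (-44)·x + (-308).
Set (-44)·x + (-308) = -44  ⇒  (-44)·x = 264  ⇒  x = -6.

x = -6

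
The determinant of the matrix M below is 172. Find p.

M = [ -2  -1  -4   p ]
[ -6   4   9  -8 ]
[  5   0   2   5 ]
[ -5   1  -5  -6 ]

p = -3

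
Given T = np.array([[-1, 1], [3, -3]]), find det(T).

det(T) = (-1)·(-3) − 1·3 = 3 − 3 = 0

det(T) = 0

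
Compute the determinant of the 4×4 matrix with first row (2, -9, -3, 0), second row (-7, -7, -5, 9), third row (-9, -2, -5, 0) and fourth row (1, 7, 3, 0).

The determinant is 387.

Expand along column 4 (it has 3 zeros):
  + (9) · M_24   where M_24 = det([2 -9 -3; -9 -2 -5; 1 7 3]) = 43
det = (+1)·(9)·(43) = 387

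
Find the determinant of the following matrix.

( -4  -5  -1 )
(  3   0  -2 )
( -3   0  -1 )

Expand along column 2:
  − (-5) · |3 -2; -3 -1| = −(-5)·(-3 − 6) = -45

-45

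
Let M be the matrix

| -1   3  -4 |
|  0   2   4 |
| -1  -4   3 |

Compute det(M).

Expand along column 1:
  + (-1) · |2 4; -4 3| = (-1)·(6 − (-16)) = -22
  + (-1) · |3 -4; 2 4| = (-1)·(12 − (-8)) = -20
Sum: (-22) + (-20) = -42

|M| = -42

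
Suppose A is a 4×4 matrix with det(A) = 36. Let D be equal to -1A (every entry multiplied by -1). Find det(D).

36

For a 4×4 matrix, det(-1A) = (-1)^4·det(A) = 1·det(A).
det(D) = (1)·(36) = 36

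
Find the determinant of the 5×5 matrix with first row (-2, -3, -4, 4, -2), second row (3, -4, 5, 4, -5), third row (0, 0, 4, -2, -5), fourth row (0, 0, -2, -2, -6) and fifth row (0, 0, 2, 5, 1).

The determinant is 2754.

The matrix is block upper-triangular with a 2×2 block and a 3×3 block on the diagonal, so its determinant equals the product of the determinants of the diagonal blocks.
det of the 2×2 block = 17
det of the 3×3 block = 162
det = (17)·(162) = 2754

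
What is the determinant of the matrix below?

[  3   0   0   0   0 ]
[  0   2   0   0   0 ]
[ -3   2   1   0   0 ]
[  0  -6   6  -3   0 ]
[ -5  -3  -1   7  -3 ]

The matrix is lower triangular, so the determinant is the product of the diagonal entries:
det = (3) · (2) · (1) · (-3) · (-3) = 54

54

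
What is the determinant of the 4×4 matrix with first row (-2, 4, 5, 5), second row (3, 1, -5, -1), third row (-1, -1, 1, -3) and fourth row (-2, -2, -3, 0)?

226

Expand along row 4 (it has 1 zero):
  − (-2) · M_41   where M_41 = det([4 5 5; 1 -5 -1; -1 1 -3]) = 64
  + (-2) · M_42   where M_42 = det([-2 5 5; 3 -5 -1; -1 1 -3]) = 8
  − (-3) · M_43   where M_43 = det([-2 4 5; 3 1 -1; -1 -1 -3]) = 38
det = (-1)·(-2)·(64) + (+1)·(-2)·(8) + (-1)·(-3)·(38) = 226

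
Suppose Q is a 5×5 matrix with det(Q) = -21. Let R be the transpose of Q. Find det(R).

det(Qᵀ) = det(Q).
det(R) = (1)·(-21) = -21

-21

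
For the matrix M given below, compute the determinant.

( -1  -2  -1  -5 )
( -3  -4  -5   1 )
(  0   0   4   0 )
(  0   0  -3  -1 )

|M| = 8

M is block upper-triangular with a 2×2 block and a 2×2 block on the diagonal, so its determinant equals the product of the determinants of the diagonal blocks.
det of the 2×2 block = -2
det of the 2×2 block = -4
det = (-2)·(-4) = 8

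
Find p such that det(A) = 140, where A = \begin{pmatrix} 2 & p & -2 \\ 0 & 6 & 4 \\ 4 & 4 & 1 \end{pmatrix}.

p = 7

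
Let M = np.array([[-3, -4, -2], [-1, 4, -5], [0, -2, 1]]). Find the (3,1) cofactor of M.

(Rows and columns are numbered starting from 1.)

The cofactor is 28.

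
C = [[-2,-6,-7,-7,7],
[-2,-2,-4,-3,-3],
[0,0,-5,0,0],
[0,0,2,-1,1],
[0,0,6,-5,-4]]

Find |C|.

|C| = 360

C is block upper-triangular with a 2×2 block and a 3×3 block on the diagonal, so its determinant equals the product of the determinants of the diagonal blocks.
det of the 2×2 block = -8
det of the 3×3 block = -45
det = (-8)·(-45) = 360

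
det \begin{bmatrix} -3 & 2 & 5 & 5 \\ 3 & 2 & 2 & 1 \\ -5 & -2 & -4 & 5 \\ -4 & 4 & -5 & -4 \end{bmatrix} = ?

-1240

Expand along row 1:
  + (-3) · M_11   where M_11 = det([2 2 1; -2 -4 5; 4 -5 -4]) = 132
  − (2) · M_12   where M_12 = det([3 2 1; -5 -4 5; -4 -5 -4]) = 52
  + (5) · M_13   where M_13 = det([3 2 1; -5 -2 5; -4 4 -4]) = -144
  − (5) · M_14   where M_14 = det([3 2 2; -5 -2 -4; -4 4 -5]) = 4
det = (+1)·(-3)·(132) + (-1)·(2)·(52) + (+1)·(5)·(-144) + (-1)·(5)·(4) = -1240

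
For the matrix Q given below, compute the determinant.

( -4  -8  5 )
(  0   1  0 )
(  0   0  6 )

-24

Q is upper triangular, so det(Q) is the product of the diagonal entries:
det = (-4) · (1) · (6) = -24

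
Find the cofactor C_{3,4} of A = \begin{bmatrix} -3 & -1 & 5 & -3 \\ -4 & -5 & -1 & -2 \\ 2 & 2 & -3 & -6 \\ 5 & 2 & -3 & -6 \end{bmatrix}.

Delete row 3 and column 4; the remaining 3×3 submatrix is [-3 -1 5; -4 -5 -1; 5 2 -3].
Its determinant is 51.
The cofactor carries sign (−1)^(3+4) = −1, so C_{3,4} = −(51) = -51.

-51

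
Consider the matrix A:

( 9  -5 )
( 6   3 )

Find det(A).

det(A) = 9·3 − (-5)·6 = 27 − (-30) = 57

det(A) = 57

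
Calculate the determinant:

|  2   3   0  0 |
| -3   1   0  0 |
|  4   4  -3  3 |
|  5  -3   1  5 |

-198

The matrix is block lower-triangular with a 2×2 block and a 2×2 block on the diagonal, so its determinant equals the product of the determinants of the diagonal blocks.
det of the 2×2 block = 11
det of the 2×2 block = -18
det = (11)·(-18) = -198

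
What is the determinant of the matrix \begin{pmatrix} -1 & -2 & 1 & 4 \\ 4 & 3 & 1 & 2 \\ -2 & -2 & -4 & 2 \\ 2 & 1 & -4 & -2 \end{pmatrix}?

126

Expand along row 1:
  + (-1) · M_11   where M_11 = det([3 1 2; -2 -4 2; 1 -4 -2]) = 70
  − (-2) · M_12   where M_12 = det([4 1 2; -2 -4 2; 2 -4 -2]) = 96
  + (1) · M_13   where M_13 = det([4 3 2; -2 -2 2; 2 1 -2]) = 12
  − (4) · M_14   where M_14 = det([4 3 1; -2 -2 -4; 2 1 -4]) = 2
det = (+1)·(-1)·(70) + (-1)·(-2)·(96) + (+1)·(1)·(12) + (-1)·(4)·(2) = 126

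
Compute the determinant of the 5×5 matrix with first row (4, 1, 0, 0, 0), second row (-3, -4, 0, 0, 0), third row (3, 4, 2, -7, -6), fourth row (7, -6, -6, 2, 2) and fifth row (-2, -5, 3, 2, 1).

The determinant is -260.

The matrix is block lower-triangular with a 2×2 block and a 3×3 block on the diagonal, so its determinant equals the product of the determinants of the diagonal blocks.
det of the 2×2 block = -13
det of the 3×3 block = 20
det = (-13)·(20) = -260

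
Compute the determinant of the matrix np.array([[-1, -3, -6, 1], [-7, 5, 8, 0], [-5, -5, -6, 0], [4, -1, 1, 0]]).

Expand along column 4 (it has 3 zeros):
  − (1) · M_14   where M_14 = det([-7 5 8; -5 -5 -6; 4 -1 1]) = 182
det = (-1)·(1)·(182) = -182

-182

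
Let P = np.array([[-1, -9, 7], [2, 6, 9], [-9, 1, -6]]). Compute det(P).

|P| = 1058

Expand along row 1:
  + (-1) · |6 9; 1 -6| = (-1)·(-36 − 9) = 45
  − (-9) · |2 9; -9 -6| = −(-9)·(-12 − (-81)) = 621
  + 7 · |2 6; -9 1| = 7·(2 − (-54)) = 392
Sum: (45) + (621) + (392) = 1058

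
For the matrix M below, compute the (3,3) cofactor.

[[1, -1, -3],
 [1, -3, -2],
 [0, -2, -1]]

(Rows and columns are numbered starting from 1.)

The cofactor is -2.

Delete row 3 and column 3; the remaining 2×2 submatrix is [1 -1; 1 -3].
Its determinant is 1·(-3) − (-1)·1 = -2.
The cofactor carries sign (−1)^(3+3) = +1, so C_{3,3} = +(-2) = -2.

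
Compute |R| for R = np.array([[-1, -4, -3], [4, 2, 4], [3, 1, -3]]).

Expand along row 1:
  + (-1) · |2 4; 1 -3| = (-1)·(-6 − 4) = 10
  − (-4) · |4 4; 3 -3| = −(-4)·(-12 − 12) = -96
  + (-3) · |4 2; 3 1| = (-3)·(4 − 6) = 6
Sum: (10) + (-96) + (6) = -80

|R| = -80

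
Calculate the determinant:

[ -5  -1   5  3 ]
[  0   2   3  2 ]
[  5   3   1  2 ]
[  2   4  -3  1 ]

Expand along row 2 (it has 1 zero):
  + (2) · M_22   where M_22 = det([-5 5 3; 5 1 2; 2 -3 1]) = -91
  − (3) · M_23   where M_23 = det([-5 -1 3; 5 3 2; 2 4 1]) = 68
  + (2) · M_24   where M_24 = det([-5 -1 5; 5 3 1; 2 4 -3]) = 118
det = (+1)·(2)·(-91) + (-1)·(3)·(68) + (+1)·(2)·(118) = -150

-150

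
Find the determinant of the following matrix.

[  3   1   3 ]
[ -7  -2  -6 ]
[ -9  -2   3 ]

Expand along column 1:
  + 3 · |-2 -6; -2 3| = 3·(-6 − 12) = -54
  − (-7) · |1 3; -2 3| = −(-7)·(3 − (-6)) = 63
  + (-9) · |1 3; -2 -6| = (-9)·(-6 − (-6)) = 0
Sum: (-54) + (63) + (0) = 9

9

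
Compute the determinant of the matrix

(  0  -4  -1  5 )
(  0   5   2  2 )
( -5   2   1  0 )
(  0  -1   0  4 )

Expand along column 1 (it has 3 zeros):
  + (-5) · M_31   where M_31 = det([-4 -1 5; 5 2 2; -1 0 4]) = 0
det = (+1)·(-5)·(0) = 0

The determinant is 0.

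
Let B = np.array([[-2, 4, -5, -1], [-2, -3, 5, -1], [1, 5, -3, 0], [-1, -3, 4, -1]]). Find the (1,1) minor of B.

5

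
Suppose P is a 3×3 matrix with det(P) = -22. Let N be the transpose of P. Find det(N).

|N| = -22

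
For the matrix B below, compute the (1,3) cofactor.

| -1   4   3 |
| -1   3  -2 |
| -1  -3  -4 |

Delete row 1 and column 3; the remaining 2×2 submatrix is [-1 3; -1 -3].
Its determinant is (-1)·(-3) − 3·(-1) = 6.
The cofactor carries sign (−1)^(1+3) = +1, so C_{1,3} = +(6) = 6.

The cofactor is 6.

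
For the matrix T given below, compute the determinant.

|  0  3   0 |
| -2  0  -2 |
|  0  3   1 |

|T| = 6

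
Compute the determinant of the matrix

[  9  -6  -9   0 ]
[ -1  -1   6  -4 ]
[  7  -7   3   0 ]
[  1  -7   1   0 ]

Expand along column 4 (it has 3 zeros):
  + (-4) · M_24   where M_24 = det([9 -6 -9; 7 -7 3; 1 -7 1]) = 528
det = (+1)·(-4)·(528) = -2112

-2112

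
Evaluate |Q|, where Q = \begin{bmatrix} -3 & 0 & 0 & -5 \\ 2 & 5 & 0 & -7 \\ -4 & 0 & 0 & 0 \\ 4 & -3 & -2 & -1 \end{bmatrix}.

-200

Expand along row 3 (it has 3 zeros):
  + (-4) · M_31   where M_31 = det([0 0 -5; 5 0 -7; -3 -2 -1]) = 50
det = (+1)·(-4)·(50) = -200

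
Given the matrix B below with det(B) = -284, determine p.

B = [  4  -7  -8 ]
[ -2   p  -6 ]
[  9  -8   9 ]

p = -2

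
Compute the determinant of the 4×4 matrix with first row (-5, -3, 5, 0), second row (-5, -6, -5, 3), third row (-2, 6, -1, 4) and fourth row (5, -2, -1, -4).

The determinant is 173.

Expand along row 1 (it has 1 zero):
  + (-5) · M_11   where M_11 = det([-6 -5 3; 6 -1 4; -2 -1 -4]) = -152
  − (-3) · M_12   where M_12 = det([-5 -5 3; -2 -1 4; 5 -1 -4]) = -79
  + (5) · M_13   where M_13 = det([-5 -6 3; -2 6 4; 5 -2 -4]) = -70
det = (+1)·(-5)·(-152) + (-1)·(-3)·(-79) + (+1)·(5)·(-70) = 173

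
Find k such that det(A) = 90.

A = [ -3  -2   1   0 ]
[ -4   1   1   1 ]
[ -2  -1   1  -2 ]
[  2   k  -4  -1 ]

Expanding along the row containing k, det(A) is linear in k: det(A) = (-1)·k + (82).
Set (-1)·k + (82) = 90  ⇒  (-1)·k = 8  ⇒  k = -8.

-8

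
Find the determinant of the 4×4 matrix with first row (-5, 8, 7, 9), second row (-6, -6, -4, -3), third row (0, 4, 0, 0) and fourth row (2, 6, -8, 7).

-4064

Expand along row 3 (it has 3 zeros):
  − (4) · M_32   where M_32 = det([-5 7 9; -6 -4 -3; 2 -8 7]) = 1016
det = (-1)·(4)·(1016) = -4064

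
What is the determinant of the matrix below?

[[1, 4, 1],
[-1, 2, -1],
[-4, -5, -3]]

6

Expand along column 1:
  + 1 · |2 -1; -5 -3| = 1·(-6 − 5) = -11
  − (-1) · |4 1; -5 -3| = −(-1)·(-12 − (-5)) = -7
  + (-4) · |4 1; 2 -1| = (-4)·(-4 − 2) = 24
Sum: (-11) + (-7) + (24) = 6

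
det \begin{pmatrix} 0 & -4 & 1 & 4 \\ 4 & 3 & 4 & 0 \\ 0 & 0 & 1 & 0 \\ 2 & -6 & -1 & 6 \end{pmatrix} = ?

The determinant is -24.

Expand along row 3 (it has 3 zeros):
  + (1) · M_33   where M_33 = det([0 -4 4; 4 3 0; 2 -6 6]) = -24
det = (+1)·(1)·(-24) = -24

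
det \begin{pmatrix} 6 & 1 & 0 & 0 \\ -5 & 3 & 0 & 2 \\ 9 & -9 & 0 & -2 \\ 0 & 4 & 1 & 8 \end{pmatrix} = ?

-80

Expand along column 3 (it has 3 zeros):
  − (1) · M_43   where M_43 = det([6 1 0; -5 3 2; 9 -9 -2]) = 80
det = (-1)·(1)·(80) = -80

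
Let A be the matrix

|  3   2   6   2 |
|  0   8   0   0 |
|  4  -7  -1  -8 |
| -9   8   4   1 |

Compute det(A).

The determinant is 4120.

Expand along row 2 (it has 3 zeros):
  + (8) · M_22   where M_22 = det([3 6 2; 4 -1 -8; -9 4 1]) = 515
det = (+1)·(8)·(515) = 4120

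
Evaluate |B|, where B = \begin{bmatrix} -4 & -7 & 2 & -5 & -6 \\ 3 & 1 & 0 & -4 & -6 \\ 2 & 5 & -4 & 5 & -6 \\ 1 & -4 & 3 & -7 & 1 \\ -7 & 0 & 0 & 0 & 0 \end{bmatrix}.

Expand along row 5 (it has 4 zeros):
  + (-7) · M_51   where M_51 = det([-7 2 -5 -6; 1 0 -4 -6; 5 -4 5 -6; -4 3 -7 1]) = 202
det = (+1)·(-7)·(202) = -1414

The determinant is -1414.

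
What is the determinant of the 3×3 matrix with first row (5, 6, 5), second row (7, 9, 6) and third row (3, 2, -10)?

-47

Expand along row 1:
  + 5 · |9 6; 2 -10| = 5·(-90 − 12) = -510
  − 6 · |7 6; 3 -10| = −6·(-70 − 18) = 528
  + 5 · |7 9; 3 2| = 5·(14 − 27) = -65
Sum: (-510) + (528) + (-65) = -47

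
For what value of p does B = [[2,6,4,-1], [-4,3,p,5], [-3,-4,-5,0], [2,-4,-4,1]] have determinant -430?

-3

Expanding along the column containing p, det(B) is linear in p: det(B) = (10)·p + (-400).
Set (10)·p + (-400) = -430  ⇒  (10)·p = -30  ⇒  p = -3.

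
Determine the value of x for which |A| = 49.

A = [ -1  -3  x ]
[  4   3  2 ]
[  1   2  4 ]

Expanding along the row containing x, det(A) is linear in x: det(A) = (5)·x + (34).
Set (5)·x + (34) = 49  ⇒  (5)·x = 15  ⇒  x = 3.

x = 3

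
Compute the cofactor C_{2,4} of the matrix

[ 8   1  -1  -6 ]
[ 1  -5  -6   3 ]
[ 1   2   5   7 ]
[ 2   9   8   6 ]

-235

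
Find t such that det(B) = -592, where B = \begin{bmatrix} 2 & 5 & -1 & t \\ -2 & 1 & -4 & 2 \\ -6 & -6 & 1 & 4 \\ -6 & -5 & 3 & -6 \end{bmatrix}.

Expanding along the row containing t, det(B) is linear in t: det(B) = (-62)·t + (-716).
Set (-62)·t + (-716) = -592  ⇒  (-62)·t = 124  ⇒  t = -2.

t = -2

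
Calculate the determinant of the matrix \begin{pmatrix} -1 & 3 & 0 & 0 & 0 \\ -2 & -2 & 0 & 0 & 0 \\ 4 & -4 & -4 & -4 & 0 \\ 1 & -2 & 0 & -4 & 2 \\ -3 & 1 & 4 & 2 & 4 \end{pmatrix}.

The matrix is block lower-triangular with a 2×2 block and a 3×3 block on the diagonal, so its determinant equals the product of the determinants of the diagonal blocks.
det of the 2×2 block = 8
det of the 3×3 block = 48
det = (8)·(48) = 384

The determinant is 384.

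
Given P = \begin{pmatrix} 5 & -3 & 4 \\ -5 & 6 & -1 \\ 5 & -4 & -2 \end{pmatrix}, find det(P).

|P| = -75

Expand along row 1:
  + 5 · |6 -1; -4 -2| = 5·(-12 − 4) = -80
  − (-3) · |-5 -1; 5 -2| = −(-3)·(10 − (-5)) = 45
  + 4 · |-5 6; 5 -4| = 4·(20 − 30) = -40
Sum: (-80) + (45) + (-40) = -75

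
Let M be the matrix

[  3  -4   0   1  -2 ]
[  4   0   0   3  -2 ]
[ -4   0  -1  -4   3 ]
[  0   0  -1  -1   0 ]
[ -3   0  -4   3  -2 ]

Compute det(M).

Expand along column 2 (it has 4 zeros):
  − (-4) · M_12   where M_12 = det([4 0 3 -2; -4 -1 -4 3; 0 -1 -1 0; -3 -4 3 -2]) = -37
det = (-1)·(-4)·(-37) = -148

The determinant is -148.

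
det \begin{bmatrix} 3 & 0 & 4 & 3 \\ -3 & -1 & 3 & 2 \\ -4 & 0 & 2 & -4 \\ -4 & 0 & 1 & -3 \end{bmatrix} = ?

Expand along column 2 (it has 3 zeros):
  + (-1) · M_22   where M_22 = det([3 4 3; -4 2 -4; -4 1 -3]) = 22
det = (+1)·(-1)·(22) = -22

The determinant is -22.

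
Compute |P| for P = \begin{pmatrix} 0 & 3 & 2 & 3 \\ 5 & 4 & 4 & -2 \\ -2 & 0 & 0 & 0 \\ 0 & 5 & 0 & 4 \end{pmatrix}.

128

Expand along row 3 (it has 3 zeros):
  + (-2) · M_31   where M_31 = det([3 2 3; 4 4 -2; 5 0 4]) = -64
det = (+1)·(-2)·(-64) = 128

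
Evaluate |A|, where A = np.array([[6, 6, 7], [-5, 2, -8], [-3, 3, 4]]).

|A| = 393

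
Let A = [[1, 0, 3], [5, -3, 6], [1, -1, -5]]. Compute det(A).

15

Expand along row 1:
  + 1 · |-3 6; -1 -5| = 1·(15 − (-6)) = 21
  + 3 · |5 -3; 1 -1| = 3·(-5 − (-3)) = -6
Sum: (21) + (-6) = 15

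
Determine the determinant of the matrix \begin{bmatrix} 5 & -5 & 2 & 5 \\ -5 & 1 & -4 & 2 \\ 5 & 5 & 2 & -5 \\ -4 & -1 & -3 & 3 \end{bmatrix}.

Expand along row 1:
  + (5) · M_11   where M_11 = det([1 -4 2; 5 2 -5; -1 -3 3]) = 5
  − (-5) · M_12   where M_12 = det([-5 -4 2; 5 2 -5; -4 -3 3]) = 11
  + (2) · M_13   where M_13 = det([-5 1 2; 5 5 -5; -4 -1 3]) = -15
  − (5) · M_14   where M_14 = det([-5 1 -4; 5 5 2; -4 -1 -3]) = 12
det = (+1)·(5)·(5) + (-1)·(-5)·(11) + (+1)·(2)·(-15) + (-1)·(5)·(12) = -10

-10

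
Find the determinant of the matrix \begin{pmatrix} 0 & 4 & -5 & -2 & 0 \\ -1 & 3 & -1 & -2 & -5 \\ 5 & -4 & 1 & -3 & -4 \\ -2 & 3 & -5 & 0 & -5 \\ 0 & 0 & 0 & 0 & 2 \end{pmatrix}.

The determinant is -210.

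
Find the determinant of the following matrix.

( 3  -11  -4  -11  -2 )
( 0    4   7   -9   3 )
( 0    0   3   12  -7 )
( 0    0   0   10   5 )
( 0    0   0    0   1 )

The matrix is upper triangular, so the determinant is the product of the diagonal entries:
det = (3) · (4) · (3) · (10) · (1) = 360

The determinant is 360.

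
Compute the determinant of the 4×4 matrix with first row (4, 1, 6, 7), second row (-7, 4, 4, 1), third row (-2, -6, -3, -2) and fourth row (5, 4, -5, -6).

Expand along row 1:
  + (4) · M_11   where M_11 = det([4 4 1; -6 -3 -2; 4 -5 -6]) = -102
  − (1) · M_12   where M_12 = det([-7 4 1; -2 -3 -2; 5 -5 -6]) = -119
  + (6) · M_13   where M_13 = det([-7 4 1; -2 -6 -2; 5 4 -6]) = -374
  − (7) · M_14   where M_14 = det([-7 4 4; -2 -6 -3; 5 4 -5]) = -306
det = (+1)·(4)·(-102) + (-1)·(1)·(-119) + (+1)·(6)·(-374) + (-1)·(7)·(-306) = -391

The determinant is -391.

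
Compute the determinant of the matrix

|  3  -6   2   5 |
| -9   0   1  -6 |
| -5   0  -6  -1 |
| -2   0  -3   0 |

66

Expand along column 2 (it has 3 zeros):
  − (-6) · M_12   where M_12 = det([-9 1 -6; -5 -6 -1; -2 -3 0]) = 11
det = (-1)·(-6)·(11) = 66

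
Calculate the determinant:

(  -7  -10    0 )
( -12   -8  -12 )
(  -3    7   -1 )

Expand along column 3:
  − (-12) · |-7 -10; -3 7| = −(-12)·(-49 − 30) = -948
  + (-1) · |-7 -10; -12 -8| = (-1)·(56 − 120) = 64
Sum: (-948) + (64) = -884

-884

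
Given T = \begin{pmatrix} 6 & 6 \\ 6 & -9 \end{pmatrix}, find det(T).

det(T) = 6·(-9) − 6·6 = -54 − 36 = -90

|T| = -90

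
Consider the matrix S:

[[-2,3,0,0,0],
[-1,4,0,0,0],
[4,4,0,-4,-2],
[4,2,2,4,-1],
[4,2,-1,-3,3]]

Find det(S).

-120

S is block lower-triangular with a 2×2 block and a 3×3 block on the diagonal, so its determinant equals the product of the determinants of the diagonal blocks.
det of the 2×2 block = -5
det of the 3×3 block = 24
det = (-5)·(24) = -120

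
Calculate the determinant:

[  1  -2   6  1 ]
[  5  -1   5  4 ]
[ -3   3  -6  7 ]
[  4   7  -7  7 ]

The determinant is -774.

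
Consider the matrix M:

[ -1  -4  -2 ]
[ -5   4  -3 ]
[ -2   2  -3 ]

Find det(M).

det(M) = 46

Expand along row 1:
  + (-1) · |4 -3; 2 -3| = (-1)·(-12 − (-6)) = 6
  − (-4) · |-5 -3; -2 -3| = −(-4)·(15 − 6) = 36
  + (-2) · |-5 4; -2 2| = (-2)·(-10 − (-8)) = 4
Sum: (6) + (36) + (4) = 46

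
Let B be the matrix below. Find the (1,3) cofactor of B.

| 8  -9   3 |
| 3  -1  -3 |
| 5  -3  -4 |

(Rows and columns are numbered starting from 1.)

-4

Delete row 1 and column 3; the remaining 2×2 submatrix is [3 -1; 5 -3].
Its determinant is 3·(-3) − (-1)·5 = -4.
The cofactor carries sign (−1)^(1+3) = +1, so C_{1,3} = +(-4) = -4.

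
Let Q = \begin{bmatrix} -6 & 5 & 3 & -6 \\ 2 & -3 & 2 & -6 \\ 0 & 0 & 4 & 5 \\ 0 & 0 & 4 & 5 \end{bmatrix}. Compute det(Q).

0

Q is block upper-triangular with a 2×2 block and a 2×2 block on the diagonal, so its determinant equals the product of the determinants of the diagonal blocks.
det of the 2×2 block = 8
det of the 2×2 block = 0
det = (8)·(0) = 0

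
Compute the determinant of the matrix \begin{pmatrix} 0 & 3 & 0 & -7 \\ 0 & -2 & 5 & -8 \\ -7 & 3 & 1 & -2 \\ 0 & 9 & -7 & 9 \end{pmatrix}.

Expand along column 1 (it has 3 zeros):
  + (-7) · M_31   where M_31 = det([3 0 -7; -2 5 -8; 9 -7 9]) = 184
det = (+1)·(-7)·(184) = -1288

The determinant is -1288.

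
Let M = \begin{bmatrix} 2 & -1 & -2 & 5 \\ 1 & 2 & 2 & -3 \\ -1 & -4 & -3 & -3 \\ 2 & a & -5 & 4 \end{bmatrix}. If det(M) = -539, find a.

7

Expanding along the column containing a, det(M) is linear in a: det(M) = (-47)·a + (-210).
Set (-47)·a + (-210) = -539  ⇒  (-47)·a = -329  ⇒  a = 7.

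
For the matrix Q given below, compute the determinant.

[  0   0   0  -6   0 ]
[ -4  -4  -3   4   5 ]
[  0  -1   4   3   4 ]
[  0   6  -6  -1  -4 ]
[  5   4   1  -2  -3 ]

Expand along row 1 (it has 4 zeros):
  − (-6) · M_14   where M_14 = det([-4 -4 -3 5; 0 -1 4 4; 0 6 -6 -4; 5 4 1 -3]) = 486
det = (-1)·(-6)·(486) = 2916

|Q| = 2916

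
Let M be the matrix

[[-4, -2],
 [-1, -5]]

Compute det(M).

|M| = 18

det(M) = (-4)·(-5) − (-2)·(-1) = 20 − 2 = 18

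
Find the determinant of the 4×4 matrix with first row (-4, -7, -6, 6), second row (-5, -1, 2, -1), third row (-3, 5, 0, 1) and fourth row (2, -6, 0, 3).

Expand along column 3 (it has 2 zeros):
  + (-6) · M_13   where M_13 = det([-5 -1 -1; -3 5 1; 2 -6 3]) = -124
  − (2) · M_23   where M_23 = det([-4 -7 6; -3 5 1; 2 -6 3]) = -113
det = (+1)·(-6)·(-124) + (-1)·(2)·(-113) = 970

970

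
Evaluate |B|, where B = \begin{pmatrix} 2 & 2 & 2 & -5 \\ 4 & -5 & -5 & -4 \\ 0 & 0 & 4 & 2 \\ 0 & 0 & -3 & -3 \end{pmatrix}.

det(B) = 108

B is block upper-triangular with a 2×2 block and a 2×2 block on the diagonal, so its determinant equals the product of the determinants of the diagonal blocks.
det of the 2×2 block = -18
det of the 2×2 block = -6
det = (-18)·(-6) = 108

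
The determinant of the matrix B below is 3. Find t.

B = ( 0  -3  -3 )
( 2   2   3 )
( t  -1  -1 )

-1

Expanding along the column containing t, det(B) is linear in t: det(B) = (-3)·t + (0).
Set (-3)·t + (0) = 3  ⇒  (-3)·t = 3  ⇒  t = -1.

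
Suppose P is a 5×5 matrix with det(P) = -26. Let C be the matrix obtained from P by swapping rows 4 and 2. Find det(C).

Swapping two rows multiplies the determinant by −1.
det(C) = (-1)·(-26) = 26

26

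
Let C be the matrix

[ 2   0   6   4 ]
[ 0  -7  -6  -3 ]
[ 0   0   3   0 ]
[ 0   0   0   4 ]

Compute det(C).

The determinant is -168.

C is upper triangular, so det(C) is the product of the diagonal entries:
det = (2) · (-7) · (3) · (4) = -168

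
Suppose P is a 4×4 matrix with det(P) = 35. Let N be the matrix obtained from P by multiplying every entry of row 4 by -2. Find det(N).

Scaling one row by -2 multiplies the determinant by -2.
det(N) = (-2)·(35) = -70

|N| = -70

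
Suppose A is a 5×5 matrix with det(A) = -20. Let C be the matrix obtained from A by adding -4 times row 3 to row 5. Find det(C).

det(C) = -20

Adding a multiple of one row to another leaves the determinant unchanged.
det(C) = (1)·(-20) = -20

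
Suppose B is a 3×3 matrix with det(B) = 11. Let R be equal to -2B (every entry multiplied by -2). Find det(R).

-88

For a 3×3 matrix, det(-2B) = (-2)^3·det(B) = -8·det(B).
det(R) = (-8)·(11) = -88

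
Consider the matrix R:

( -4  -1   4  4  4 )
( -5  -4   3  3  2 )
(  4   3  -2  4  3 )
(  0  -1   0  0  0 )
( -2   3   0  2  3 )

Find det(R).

-128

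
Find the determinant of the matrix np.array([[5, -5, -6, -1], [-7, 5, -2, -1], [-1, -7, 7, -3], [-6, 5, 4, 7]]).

The determinant is -3190.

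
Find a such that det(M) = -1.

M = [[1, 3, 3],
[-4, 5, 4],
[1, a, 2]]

a = 2

Expanding along the row containing a, det(M) is linear in a: det(M) = (-16)·a + (31).
Set (-16)·a + (31) = -1  ⇒  (-16)·a = -32  ⇒  a = 2.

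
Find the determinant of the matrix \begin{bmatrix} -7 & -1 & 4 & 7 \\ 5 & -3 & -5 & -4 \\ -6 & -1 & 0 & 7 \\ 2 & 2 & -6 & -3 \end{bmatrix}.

Expand along row 3 (it has 1 zero):
  + (-6) · M_31   where M_31 = det([-1 4 7; -3 -5 -4; 2 -6 -3]) = 137
  − (-1) · M_32   where M_32 = det([-7 4 7; 5 -5 -4; 2 -6 -3]) = -49
  − (7) · M_34   where M_34 = det([-7 -1 4; 5 -3 -5; 2 2 -6]) = -152
det = (+1)·(-6)·(137) + (-1)·(-1)·(-49) + (-1)·(7)·(-152) = 193

193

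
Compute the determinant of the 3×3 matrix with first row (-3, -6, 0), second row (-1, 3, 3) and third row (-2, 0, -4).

The determinant is 96.

Expand along row 1:
  + (-3) · |3 3; 0 -4| = (-3)·(-12 − 0) = 36
  − (-6) · |-1 3; -2 -4| = −(-6)·(4 − (-6)) = 60
Sum: (36) + (60) = 96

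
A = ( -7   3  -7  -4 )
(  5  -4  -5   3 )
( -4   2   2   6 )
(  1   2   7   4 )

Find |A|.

The determinant is 974.

Expand along row 1:
  + (-7) · M_11   where M_11 = det([-4 -5 3; 2 2 6; 2 7 4]) = 146
  − (3) · M_12   where M_12 = det([5 -5 3; -4 2 6; 1 7 4]) = -370
  + (-7) · M_13   where M_13 = det([5 -4 3; -4 2 6; 1 2 4]) = -138
  − (-4) · M_14   where M_14 = det([5 -4 -5; -4 2 2; 1 2 7]) = -20
det = (+1)·(-7)·(146) + (-1)·(3)·(-370) + (+1)·(-7)·(-138) + (-1)·(-4)·(-20) = 974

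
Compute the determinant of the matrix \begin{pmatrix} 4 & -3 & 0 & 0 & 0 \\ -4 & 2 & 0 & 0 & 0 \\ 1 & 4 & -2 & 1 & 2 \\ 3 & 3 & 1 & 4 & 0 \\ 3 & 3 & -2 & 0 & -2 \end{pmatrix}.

The matrix is block lower-triangular with a 2×2 block and a 3×3 block on the diagonal, so its determinant equals the product of the determinants of the diagonal blocks.
det of the 2×2 block = -4
det of the 3×3 block = 34
det = (-4)·(34) = -136

-136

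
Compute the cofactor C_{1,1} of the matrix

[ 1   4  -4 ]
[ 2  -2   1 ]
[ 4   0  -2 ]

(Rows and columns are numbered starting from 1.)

The cofactor is 4.

Delete row 1 and column 1; the remaining 2×2 submatrix is [-2 1; 0 -2].
Its determinant is (-2)·(-2) − 1·0 = 4.
The cofactor carries sign (−1)^(1+1) = +1, so C_{1,1} = +(4) = 4.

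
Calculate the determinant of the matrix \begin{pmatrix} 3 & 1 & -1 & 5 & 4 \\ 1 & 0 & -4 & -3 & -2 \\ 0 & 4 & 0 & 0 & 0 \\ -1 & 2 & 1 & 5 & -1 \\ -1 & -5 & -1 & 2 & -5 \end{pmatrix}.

Expand along row 3 (it has 4 zeros):
  − (4) · M_32   where M_32 = det([3 -1 5 4; 1 -4 -3 -2; -1 1 5 -1; -1 -1 2 -5]) = 141
det = (-1)·(4)·(141) = -564

-564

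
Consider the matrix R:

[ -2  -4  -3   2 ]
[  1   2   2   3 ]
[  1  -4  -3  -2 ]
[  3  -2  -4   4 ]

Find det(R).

Expand along row 1:
  + (-2) · M_11   where M_11 = det([2 2 3; -4 -3 -2; -2 -4 4]) = 30
  − (-4) · M_12   where M_12 = det([1 2 3; 1 -3 -2; 3 -4 4]) = -25
  + (-3) · M_13   where M_13 = det([1 2 3; 1 -4 -2; 3 -2 4]) = -10
  − (2) · M_14   where M_14 = det([1 2 2; 1 -4 -3; 3 -2 -4]) = 20
det = (+1)·(-2)·(30) + (-1)·(-4)·(-25) + (+1)·(-3)·(-10) + (-1)·(2)·(20) = -170

det(R) = -170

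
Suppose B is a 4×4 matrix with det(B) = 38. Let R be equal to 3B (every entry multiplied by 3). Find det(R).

For a 4×4 matrix, det(3B) = 3^4·det(B) = 81·det(B).
det(R) = (81)·(38) = 3078

3078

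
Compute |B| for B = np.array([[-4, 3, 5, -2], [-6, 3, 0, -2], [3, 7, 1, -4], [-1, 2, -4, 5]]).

|B| = -1531

Expand along row 2 (it has 1 zero):
  − (-6) · M_21   where M_21 = det([3 5 -2; 7 1 -4; 2 -4 5]) = -188
  + (3) · M_22   where M_22 = det([-4 5 -2; 3 1 -4; -1 -4 5]) = 11
  + (-2) · M_24   where M_24 = det([-4 3 5; 3 7 1; -1 2 -4]) = 218
det = (-1)·(-6)·(-188) + (+1)·(3)·(11) + (+1)·(-2)·(218) = -1531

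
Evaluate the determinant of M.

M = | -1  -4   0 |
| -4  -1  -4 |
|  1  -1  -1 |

Expand along column 3:
  − (-4) · |-1 -4; 1 -1| = −(-4)·(1 − (-4)) = 20
  + (-1) · |-1 -4; -4 -1| = (-1)·(1 − 16) = 15
Sum: (20) + (15) = 35

35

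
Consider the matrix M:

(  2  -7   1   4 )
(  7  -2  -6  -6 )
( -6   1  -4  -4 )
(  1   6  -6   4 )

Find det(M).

-5534

Expand along row 1:
  + (2) · M_11   where M_11 = det([-2 -6 -6; 1 -4 -4; 6 -6 4]) = 140
  − (-7) · M_12   where M_12 = det([7 -6 -6; -6 -4 -4; 1 -6 4]) = -640
  + (1) · M_13   where M_13 = det([7 -2 -6; -6 1 -4; 1 6 4]) = 378
  − (4) · M_14   where M_14 = det([7 -2 -6; -6 1 -4; 1 6 -6]) = 428
det = (+1)·(2)·(140) + (-1)·(-7)·(-640) + (+1)·(1)·(378) + (-1)·(4)·(428) = -5534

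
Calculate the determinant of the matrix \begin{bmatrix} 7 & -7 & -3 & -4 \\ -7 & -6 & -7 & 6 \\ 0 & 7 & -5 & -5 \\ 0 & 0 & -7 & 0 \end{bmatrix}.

2499

Expand along row 4 (it has 3 zeros):
  − (-7) · M_43   where M_43 = det([7 -7 -4; -7 -6 6; 0 7 -5]) = 357
det = (-1)·(-7)·(357) = 2499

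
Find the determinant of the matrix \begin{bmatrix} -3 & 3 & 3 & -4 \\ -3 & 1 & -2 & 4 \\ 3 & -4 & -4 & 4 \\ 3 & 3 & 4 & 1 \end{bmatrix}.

Expand along row 1:
  + (-3) · M_11   where M_11 = det([1 -2 4; -4 -4 4; 3 4 1]) = -68
  − (3) · M_12   where M_12 = det([-3 -2 4; 3 -4 4; 3 4 1]) = 138
  + (3) · M_13   where M_13 = det([-3 1 4; 3 -4 4; 3 3 1]) = 141
  − (-4) · M_14   where M_14 = det([-3 1 -2; 3 -4 -4; 3 3 4]) = -54
det = (+1)·(-3)·(-68) + (-1)·(3)·(138) + (+1)·(3)·(141) + (-1)·(-4)·(-54) = -3

-3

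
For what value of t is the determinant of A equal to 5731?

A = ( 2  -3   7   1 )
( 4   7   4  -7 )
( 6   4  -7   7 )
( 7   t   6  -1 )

t = -6

Expanding along the row containing t, det(A) is linear in t: det(A) = (-584)·t + (2227).
Set (-584)·t + (2227) = 5731  ⇒  (-584)·t = 3504  ⇒  t = -6.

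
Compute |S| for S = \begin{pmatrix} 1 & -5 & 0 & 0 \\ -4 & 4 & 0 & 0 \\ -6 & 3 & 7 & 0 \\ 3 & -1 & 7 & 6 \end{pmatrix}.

-672

S is block lower-triangular with a 2×2 block and a 2×2 block on the diagonal, so its determinant equals the product of the determinants of the diagonal blocks.
det of the 2×2 block = -16
det of the 2×2 block = 42
det = (-16)·(42) = -672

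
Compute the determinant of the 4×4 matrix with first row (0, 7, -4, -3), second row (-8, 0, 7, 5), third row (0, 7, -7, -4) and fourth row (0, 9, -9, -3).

Expand along column 1 (it has 3 zeros):
  − (-8) · M_21   where M_21 = det([7 -4 -3; 7 -7 -4; 9 -9 -3]) = -45
det = (-1)·(-8)·(-45) = -360

The determinant is -360.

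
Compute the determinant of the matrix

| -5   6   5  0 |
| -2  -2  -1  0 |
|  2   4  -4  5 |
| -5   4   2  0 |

Expand along column 4 (it has 3 zeros):
  − (5) · M_34   where M_34 = det([-5 6 5; -2 -2 -1; -5 4 2]) = -36
det = (-1)·(5)·(-36) = 180

The determinant is 180.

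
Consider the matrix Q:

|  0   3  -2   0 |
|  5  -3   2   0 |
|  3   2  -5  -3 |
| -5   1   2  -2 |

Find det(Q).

det(Q) = -230

Expand along row 1 (it has 2 zeros):
  − (3) · M_12   where M_12 = det([5 2 0; 3 -5 -3; -5 2 -2]) = 122
  + (-2) · M_13   where M_13 = det([5 -3 0; 3 2 -3; -5 1 -2]) = -68
det = (-1)·(3)·(122) + (+1)·(-2)·(-68) = -230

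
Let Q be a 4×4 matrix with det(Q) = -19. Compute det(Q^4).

130321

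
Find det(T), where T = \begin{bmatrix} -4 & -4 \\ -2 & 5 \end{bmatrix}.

det(T) = (-4)·5 − (-4)·(-2) = -20 − 8 = -28

|T| = -28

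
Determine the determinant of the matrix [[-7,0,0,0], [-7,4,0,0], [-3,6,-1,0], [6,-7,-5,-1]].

-28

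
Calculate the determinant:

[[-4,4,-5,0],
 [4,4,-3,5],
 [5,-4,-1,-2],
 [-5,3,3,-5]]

Expand along row 1 (it has 1 zero):
  + (-4) · M_11   where M_11 = det([4 -3 5; -4 -1 -2; 3 3 -5]) = 77
  − (4) · M_12   where M_12 = det([4 -3 5; 5 -1 -2; -5 3 -5]) = -11
  + (-5) · M_13   where M_13 = det([4 4 5; 5 -4 -2; -5 3 -5]) = 219
det = (+1)·(-4)·(77) + (-1)·(4)·(-11) + (+1)·(-5)·(219) = -1359

-1359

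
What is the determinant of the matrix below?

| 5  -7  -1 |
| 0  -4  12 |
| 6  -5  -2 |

Expand along column 1:
  + 5 · |-4 12; -5 -2| = 5·(8 − (-60)) = 340
  + 6 · |-7 -1; -4 12| = 6·(-84 − 4) = -528
Sum: (340) + (-528) = -188

The determinant is -188.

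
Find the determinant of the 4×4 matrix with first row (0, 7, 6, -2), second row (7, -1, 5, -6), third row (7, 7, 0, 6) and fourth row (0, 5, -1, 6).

Expand along column 1 (it has 2 zeros):
  − (7) · M_21   where M_21 = det([7 6 -2; 7 0 6; 5 -1 6]) = -16
  + (7) · M_31   where M_31 = det([7 6 -2; -1 5 -6; 5 -1 6]) = 72
det = (-1)·(7)·(-16) + (+1)·(7)·(72) = 616

616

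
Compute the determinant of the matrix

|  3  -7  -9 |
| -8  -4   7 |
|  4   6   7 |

The determinant is -510.

Expand along row 1:
  + 3 · |-4 7; 6 7| = 3·(-28 − 42) = -210
  − (-7) · |-8 7; 4 7| = −(-7)·(-56 − 28) = -588
  + (-9) · |-8 -4; 4 6| = (-9)·(-48 − (-16)) = 288
Sum: (-210) + (-588) + (288) = -510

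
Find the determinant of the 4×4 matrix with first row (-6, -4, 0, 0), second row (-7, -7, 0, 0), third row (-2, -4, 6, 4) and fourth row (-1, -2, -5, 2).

The matrix is block lower-triangular with a 2×2 block and a 2×2 block on the diagonal, so its determinant equals the product of the determinants of the diagonal blocks.
det of the 2×2 block = 14
det of the 2×2 block = 32
det = (14)·(32) = 448

448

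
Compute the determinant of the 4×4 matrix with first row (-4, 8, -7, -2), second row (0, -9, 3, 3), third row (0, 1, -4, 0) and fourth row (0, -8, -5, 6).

Expand along column 1 (it has 3 zeros):
  + (-4) · M_11   where M_11 = det([-9 3 3; 1 -4 0; -8 -5 6]) = 87
det = (+1)·(-4)·(87) = -348

-348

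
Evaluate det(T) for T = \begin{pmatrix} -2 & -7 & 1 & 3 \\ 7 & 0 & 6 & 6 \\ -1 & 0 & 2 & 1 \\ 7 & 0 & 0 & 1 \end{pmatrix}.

Expand along column 2 (it has 3 zeros):
  − (-7) · M_12   where M_12 = det([7 6 6; -1 2 1; 7 0 1]) = -22
det = (-1)·(-7)·(-22) = -154

-154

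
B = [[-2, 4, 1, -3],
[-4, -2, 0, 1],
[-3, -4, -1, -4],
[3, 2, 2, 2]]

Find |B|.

216

Expand along row 2 (it has 1 zero):
  − (-4) · M_21   where M_21 = det([4 1 -3; -4 -1 -4; 2 2 2]) = 42
  + (-2) · M_22   where M_22 = det([-2 1 -3; -3 -1 -4; 3 2 2]) = -9
  + (1) · M_24   where M_24 = det([-2 4 1; -3 -4 -1; 3 2 2]) = 30
det = (-1)·(-4)·(42) + (+1)·(-2)·(-9) + (+1)·(1)·(30) = 216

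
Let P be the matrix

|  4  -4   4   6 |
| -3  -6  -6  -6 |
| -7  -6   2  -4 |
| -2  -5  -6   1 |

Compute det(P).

|P| = -3000

Expand along row 1:
  + (4) · M_11   where M_11 = det([-6 -6 -6; -6 2 -4; -5 -6 1]) = -300
  − (-4) · M_12   where M_12 = det([-3 -6 -6; -7 2 -4; -2 -6 1]) = -300
  + (4) · M_13   where M_13 = det([-3 -6 -6; -7 -6 -4; -2 -5 1]) = -150
  − (6) · M_14   where M_14 = det([-3 -6 -6; -7 -6 2; -2 -5 -6]) = 0
det = (+1)·(4)·(-300) + (-1)·(-4)·(-300) + (+1)·(4)·(-150) + (-1)·(6)·(0) = -3000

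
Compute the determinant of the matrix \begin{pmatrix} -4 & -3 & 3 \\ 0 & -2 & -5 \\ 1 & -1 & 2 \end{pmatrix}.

Expand along row 2:
  + (-2) · |-4 3; 1 2| = (-2)·(-8 − 3) = 22
  − (-5) · |-4 -3; 1 -1| = −(-5)·(4 − (-3)) = 35
Sum: (22) + (35) = 57

57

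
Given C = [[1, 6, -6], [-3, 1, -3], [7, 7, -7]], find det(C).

det(C) = -70

Expand along column 1:
  + 1 · |1 -3; 7 -7| = 1·(-7 − (-21)) = 14
  − (-3) · |6 -6; 7 -7| = −(-3)·(-42 − (-42)) = 0
  + 7 · |6 -6; 1 -3| = 7·(-18 − (-6)) = -84
Sum: (14) + (0) + (-84) = -70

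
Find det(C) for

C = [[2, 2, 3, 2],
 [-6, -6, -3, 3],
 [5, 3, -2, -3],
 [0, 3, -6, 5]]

561

Expand along row 4 (it has 1 zero):
  + (3) · M_42   where M_42 = det([2 3 2; -6 -3 3; 5 -2 -3]) = 75
  − (-6) · M_43   where M_43 = det([2 2 2; -6 -6 3; 5 3 -3]) = 36
  + (5) · M_44   where M_44 = det([2 2 3; -6 -6 -3; 5 3 -2]) = 24
det = (+1)·(3)·(75) + (-1)·(-6)·(36) + (+1)·(5)·(24) = 561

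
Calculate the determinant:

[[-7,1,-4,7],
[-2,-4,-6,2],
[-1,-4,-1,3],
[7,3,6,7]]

Expand along row 1:
  + (-7) · M_11   where M_11 = det([-4 -6 2; -4 -1 3; 3 6 7]) = -164
  − (1) · M_12   where M_12 = det([-2 -6 2; -1 -1 3; 7 6 7]) = -116
  + (-4) · M_13   where M_13 = det([-2 -4 2; -1 -4 3; 7 3 7]) = 12
  − (7) · M_14   where M_14 = det([-2 -4 -6; -1 -4 -1; 7 3 6]) = -104
det = (+1)·(-7)·(-164) + (-1)·(1)·(-116) + (+1)·(-4)·(12) + (-1)·(7)·(-104) = 1944

1944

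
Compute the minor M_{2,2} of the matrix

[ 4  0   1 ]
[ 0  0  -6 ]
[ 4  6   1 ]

The minor is 0.

Delete row 2 and column 2; the remaining 2×2 submatrix is [4 1; 4 1].
Its determinant is 4·1 − 1·4 = 0.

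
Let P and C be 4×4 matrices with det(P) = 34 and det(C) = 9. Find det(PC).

306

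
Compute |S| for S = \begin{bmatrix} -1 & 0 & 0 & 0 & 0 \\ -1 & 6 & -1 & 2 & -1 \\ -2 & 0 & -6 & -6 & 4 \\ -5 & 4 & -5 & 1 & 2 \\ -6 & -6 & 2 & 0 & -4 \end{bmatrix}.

Expand along row 1 (it has 4 zeros):
  + (-1) · M_11   where M_11 = det([6 -1 2 -1; 0 -6 -6 4; 4 -5 1 2; -6 2 0 -4]) = 616
det = (+1)·(-1)·(616) = -616

-616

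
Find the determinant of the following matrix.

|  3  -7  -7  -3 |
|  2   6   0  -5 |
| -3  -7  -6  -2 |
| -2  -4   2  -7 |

Expand along row 2 (it has 1 zero):
  − (2) · M_21   where M_21 = det([-7 -7 -3; -7 -6 -2; -4 2 -7]) = 79
  + (6) · M_22   where M_22 = det([3 -7 -3; -3 -6 -2; -2 2 -7]) = 311
  + (-5) · M_24   where M_24 = det([3 -7 -7; -3 -7 -6; -2 -4 2]) = -226
det = (-1)·(2)·(79) + (+1)·(6)·(311) + (+1)·(-5)·(-226) = 2838

The determinant is 2838.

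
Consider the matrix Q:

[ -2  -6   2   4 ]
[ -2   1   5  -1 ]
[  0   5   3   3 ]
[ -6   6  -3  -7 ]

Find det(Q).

-1752

Expand along row 3 (it has 1 zero):
  − (5) · M_32   where M_32 = det([-2 2 4; -2 5 -1; -6 -3 -7]) = 204
  + (3) · M_33   where M_33 = det([-2 -6 4; -2 1 -1; -6 6 -7]) = 26
  − (3) · M_34   where M_34 = det([-2 -6 2; -2 1 5; -6 6 -3]) = 270
det = (-1)·(5)·(204) + (+1)·(3)·(26) + (-1)·(3)·(270) = -1752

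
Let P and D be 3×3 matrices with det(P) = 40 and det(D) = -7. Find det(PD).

|PD| = -280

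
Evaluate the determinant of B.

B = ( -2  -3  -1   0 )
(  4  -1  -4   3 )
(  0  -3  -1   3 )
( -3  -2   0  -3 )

det(B) = -27

Expand along row 1 (it has 1 zero):
  + (-2) · M_11   where M_11 = det([-1 -4 3; -3 -1 3; -2 0 -3]) = 51
  − (-3) · M_12   where M_12 = det([4 -4 3; 0 -1 3; -3 0 -3]) = 39
  + (-1) · M_13   where M_13 = det([4 -1 3; 0 -3 3; -3 -2 -3]) = 42
det = (+1)·(-2)·(51) + (-1)·(-3)·(39) + (+1)·(-1)·(42) = -27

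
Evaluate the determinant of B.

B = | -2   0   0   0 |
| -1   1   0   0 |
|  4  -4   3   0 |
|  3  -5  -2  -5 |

B is lower triangular, so det(B) is the product of the diagonal entries:
det = (-2) · (1) · (3) · (-5) = 30

The determinant is 30.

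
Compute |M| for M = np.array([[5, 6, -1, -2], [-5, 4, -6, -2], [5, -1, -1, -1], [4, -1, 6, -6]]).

1893

Expand along row 1:
  + (5) · M_11   where M_11 = det([4 -6 -2; -1 -1 -1; -1 6 -6]) = 92
  − (6) · M_12   where M_12 = det([-5 -6 -2; 5 -1 -1; 4 6 -6]) = -284
  + (-1) · M_13   where M_13 = det([-5 4 -2; 5 -1 -1; 4 -1 -6]) = 81
  − (-2) · M_14   where M_14 = det([-5 4 -6; 5 -1 -1; 4 -1 6]) = -95
det = (+1)·(5)·(92) + (-1)·(6)·(-284) + (+1)·(-1)·(81) + (-1)·(-2)·(-95) = 1893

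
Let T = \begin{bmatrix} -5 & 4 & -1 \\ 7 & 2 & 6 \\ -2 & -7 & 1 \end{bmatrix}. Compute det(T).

|T| = -251

Expand along row 1:
  + (-5) · |2 6; -7 1| = (-5)·(2 − (-42)) = -220
  − 4 · |7 6; -2 1| = −4·(7 − (-12)) = -76
  + (-1) · |7 2; -2 -7| = (-1)·(-49 − (-4)) = 45
Sum: (-220) + (-76) + (45) = -251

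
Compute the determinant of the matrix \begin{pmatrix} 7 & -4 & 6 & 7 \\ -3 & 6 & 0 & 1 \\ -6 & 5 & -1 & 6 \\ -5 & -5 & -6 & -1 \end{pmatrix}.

140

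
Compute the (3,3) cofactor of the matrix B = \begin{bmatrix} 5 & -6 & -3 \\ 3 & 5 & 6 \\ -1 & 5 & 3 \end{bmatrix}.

43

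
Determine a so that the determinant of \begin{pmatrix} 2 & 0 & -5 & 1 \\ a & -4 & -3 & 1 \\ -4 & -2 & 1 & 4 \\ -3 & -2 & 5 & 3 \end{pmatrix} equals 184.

6

Expanding along the row containing a, det(B) is linear in a: det(B) = (-2)·a + (196).
Set (-2)·a + (196) = 184  ⇒  (-2)·a = -12  ⇒  a = 6.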